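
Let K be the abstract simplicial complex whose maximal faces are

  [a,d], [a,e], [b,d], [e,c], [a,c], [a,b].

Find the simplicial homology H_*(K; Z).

Fix the vertex order a < b < c < d < e and write every simplex with vertices in increasing order. Then dim K = 1 and the simplices of K are:

  0-simplices (5): a, b, c, d, e
  1-simplices (6): ab, ac, ad, ae, bd, ce

giving chain groups C_0 ≅ Z^5, C_1 ≅ Z^6.

∂_1: C_1 → C_0 sends each edge [p,q] (with p < q) to q − p.
The 5×6 boundary matrix has rank 4 and Smith normal form diag(1,1,1,1).

From H_k ≅ ker(∂_k) / im(∂_{k+1}) we obtain:

  H_0: rank C_0 − rank ∂_1 = 5 − 4 = 1, and the invariant factors of ∂_1 are all 1, so H_0 = Z.
  H_1: rank ker ∂_1 − rank ∂_2 = (6 − 4) − 0 = 2, and there is no ∂_2, so H_1 = Z^2.

H_0 = Z,  H_1 = Z^2.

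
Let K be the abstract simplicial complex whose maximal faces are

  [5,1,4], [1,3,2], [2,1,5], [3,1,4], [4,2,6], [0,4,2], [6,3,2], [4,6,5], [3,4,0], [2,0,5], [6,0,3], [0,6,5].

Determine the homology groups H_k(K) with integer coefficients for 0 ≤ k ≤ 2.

Order the vertices as 0 < 1 < 2 < 3 < 4 < 5 < 6. Listing each simplex with vertices in this order, K has dimension 2 with simplices:

  0-simplices (7): [0], [1], [2], [3], [4], [5], [6]
  1-simplices (18): [0,2], [0,3], [0,4], [0,5], [0,6], [1,2], [1,3], [1,4], [1,5], [2,3], [2,4], [2,5], [2,6], [3,4], [3,6], [4,5], [4,6], [5,6]
  2-simplices (12): [0,2,4], [0,2,5], [0,3,4], [0,3,6], [0,5,6], [1,2,3], [1,2,5], [1,3,4], [1,4,5], [2,3,6], [2,4,6], [4,5,6]

Hence C_0 ≅ Z^7, C_1 ≅ Z^18, C_2 ≅ Z^12.

The boundary map ∂_1: C_1 → C_0 is given by ∂[p,q] = [q] − [p]. For instance
  ∂[3,6] = [6] − [3].
As a 7×18 matrix over Z this has rank 6, with invariant factors (1,1,1,1,1,1).

Boundary ∂_2: C_2 → C_1 sends each 2-simplex [p,q,r] to [q,r] − [p,r] + [p,q]. For instance
  ∂[1,2,5] = [2,5] − [1,5] + [1,2],
  ∂[0,3,6] = [3,6] − [0,6] + [0,3].
The 18×12 boundary matrix has rank 12 and Smith normal form diag(1,1,1,1,1,1,1,1,1,1,1,2).

Computing H_k = (kernel of ∂_k) / (image of ∂_{k+1}):

  H_0: rank C_0 − rank ∂_1 = 7 − 6 = 1, and the invariant factors of ∂_1 are all 1, so H_0 ≅ Z.
  H_1: rank ker ∂_1 − rank ∂_2 = (18 − 6) − 12 = 0, and ∂_2 has invariant factor 2 > 1, so H_1 ≅ Z/2Z.
  H_2: rank ker ∂_2 − rank ∂_3 = (12 − 12) − 0 = 0, and there is no ∂_3, so H_2 ≅ 0.

H_0 ≅ Z,  H_1 ≅ Z/2Z,  H_2 = 0.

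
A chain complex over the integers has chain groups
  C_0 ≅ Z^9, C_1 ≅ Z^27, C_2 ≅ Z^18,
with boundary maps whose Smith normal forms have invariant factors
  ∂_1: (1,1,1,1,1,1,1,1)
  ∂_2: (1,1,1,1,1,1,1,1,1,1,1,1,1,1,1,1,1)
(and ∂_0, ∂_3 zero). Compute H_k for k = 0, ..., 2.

H_0: b_0 = 9 − 0 − 8 = 1; torsion from ∂_1 factors > 1: none. So H_0 ≅ Z.
H_1: b_1 = 27 − 8 − 17 = 2; torsion from ∂_2 factors > 1: none. So H_1 ≅ Z^2.
H_2: b_2 = 18 − 17 − 0 = 1; torsion from ∂_3 factors > 1: none. So H_2 ≅ Z.

H_0 ≅ Z,  H_1 ≅ Z^2,  H_2 ≅ Z.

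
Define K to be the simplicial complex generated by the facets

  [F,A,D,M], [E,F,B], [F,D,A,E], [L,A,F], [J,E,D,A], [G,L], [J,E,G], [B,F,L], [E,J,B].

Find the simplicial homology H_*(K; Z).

Fix the vertex order A < B < D < E < F < G < J < L < M and write every simplex with vertices in increasing order. Then dim K = 3 and the simplices of K are:

  0-simplices (9): A, B, D, E, F, G, J, L, M
  1-simplices (21): AD, AE, AF, AJ, AL, AM, BE, BF, BJ, BL, DE, DF, DJ, DM, EF, EG, EJ, FL, FM, GJ, GL
  2-simplices (15): ADE, ADF, ADJ, ADM, AEF, AEJ, AFL, AFM, BEF, BEJ, BFL, DEF, DEJ, DFM, EGJ
  3-simplices (3): ADEF, ADEJ, ADFM

so the chain groups are C_0 ≅ Z^9, C_1 ≅ Z^21, C_2 ≅ Z^15, C_3 ≅ Z^3.

∂_1: C_1 → C_0 is given by ∂[p,q] = [q] − [p].
This gives a 9×21 integer matrix of rank 8; reducing to Smith normal form yields diagonal entries (1,1,1,1,1,1,1,1).

Boundary ∂_2: C_2 → C_1 acts by ∂[p,q,r] = [q,r] − [p,r] + [p,q]. For instance
  ∂BFL = FL − BL + BF,
  ∂AFL = FL − AL + AF.
The 21×15 boundary matrix has rank 12 and Smith normal form diag(1,1,1,1,1,1,1,1,1,1,1,1).

The boundary map ∂_3: C_3 → C_2 sends each 3-simplex σ to the alternating sum Σ_i (−1)^i (σ with its i-th vertex removed). For instance
  ∂ADFM = DFM − AFM + ADM − ADF,
  ∂ADEJ = DEJ − AEJ + ADJ − ADE.
As a 15×3 matrix over Z this has rank 3, with invariant factors (1,1,1).

Reading off H_k = ker ∂_k / im ∂_{k+1}:

  H_0: rank C_0 − rank ∂_1 = 9 − 8 = 1, and the invariant factors of ∂_1 are all 1, so H_0 ≅ Z.
  H_1: rank ker ∂_1 − rank ∂_2 = (21 − 8) − 12 = 1, and the invariant factors of ∂_2 are all 1, so H_1 ≅ Z.
  H_2: rank ker ∂_2 − rank ∂_3 = (15 − 12) − 3 = 0, and the invariant factors of ∂_3 are all 1, so H_2 ≅ 0.
  H_3: rank ker ∂_3 − rank ∂_4 = (3 − 3) − 0 = 0, and there is no ∂_4, so H_3 ≅ 0.

H_0 ≅ Z,  H_1 ≅ Z,  H_2 = 0,  H_3 = 0.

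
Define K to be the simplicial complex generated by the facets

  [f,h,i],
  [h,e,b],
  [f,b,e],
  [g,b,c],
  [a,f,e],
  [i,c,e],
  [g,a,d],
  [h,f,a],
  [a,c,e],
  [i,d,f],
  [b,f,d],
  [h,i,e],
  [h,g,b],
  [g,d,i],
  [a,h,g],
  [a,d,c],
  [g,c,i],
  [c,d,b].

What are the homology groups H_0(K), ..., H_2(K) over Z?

H_0 ≅ Z,  H_1 ≅ Z ⊕ Z/2Z,  H_2 = 0.

Order the vertices as a < b < c < d < e < f < g < h < i. Listing each simplex with vertices in this order, K has dimension 2 with simplices:

  0-simplices (9): a, b, c, d, e, f, g, h, i
  1-simplices (27): ac, ad, ae, af, ag, ah, bc, bd, be, bf, bg, bh, cd, ce, cg, ci, df, dg, di, ef, eh, ei, fh, fi, gh, gi, hi
  2-simplices (18): acd, ace, adg, aef, afh, agh, bcd, bcg, bdf, bef, beh, bgh, cei, cgi, dfi, dgi, ehi, fhi

Hence C_0 ≅ Z^9, C_1 ≅ Z^27, C_2 ≅ Z^18.

The boundary map ∂_1: C_1 → C_0 sends each edge [p,q] (with p < q) to q − p.
The resulting 9×27 matrix has rank 8, and its Smith normal form has invariant factors (1,1,1,1,1,1,1,1).

∂_2: C_2 → C_1 acts by ∂[p,q,r] = [q,r] − [p,r] + [p,q]. For instance
  ∂adg = dg − ag + ad,
  ∂cei = ei − ci + ce.
As a 27×18 matrix over Z this has rank 18, with invariant factors (1,1,1,1,1,1,1,1,1,1,1,1,1,1,1,1,1,2).

Now H_k = ker ∂_k / im ∂_{k+1}, so:

  H_0: rank C_0 − rank ∂_1 = 9 − 8 = 1, and the invariant factors of ∂_1 are all 1, so H_0 ≅ Z.
  H_1: rank ker ∂_1 − rank ∂_2 = (27 − 8) − 18 = 1, and ∂_2 has invariant factor 2 > 1, so H_1 ≅ Z ⊕ Z/2Z.
  H_2: rank ker ∂_2 − rank ∂_3 = (18 − 18) − 0 = 0, and there is no ∂_3, so H_2 ≅ 0.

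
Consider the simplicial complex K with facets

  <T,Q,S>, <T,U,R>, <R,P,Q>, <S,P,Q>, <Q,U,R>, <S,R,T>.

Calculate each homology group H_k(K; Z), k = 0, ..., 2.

H_0 ≅ Z,  H_1 ≅ Z,  H_2 = 0.

Order the vertices as P < Q < R < S < T < U. Listing each simplex with vertices in this order, K has dimension 2 with simplices:

  0-simplices (6): P, Q, R, S, T, U
  1-simplices (12): PQ, PR, PS, QR, QS, QT, QU, RS, RT, RU, ST, TU
  2-simplices (6): PQR, PQS, QRU, QST, RST, RTU

Hence C_0 ≅ Z^6, C_1 ≅ Z^12, C_2 ≅ Z^6.

Boundary ∂_1: C_1 → C_0 sends each edge [p,q] (with p < q) to q − p.
The resulting 6×12 matrix has rank 5, and its Smith normal form has invariant factors (1,1,1,1,1).

The boundary map ∂_2: C_2 → C_1 acts by ∂[p,q,r] = [q,r] − [p,r] + [p,q]. For instance
  ∂QST = ST − QT + QS,
  ∂RST = ST − RT + RS.
This gives a 12×6 integer matrix of rank 6; reducing to Smith normal form yields diagonal entries (1,1,1,1,1,1).

Reading off H_k = ker ∂_k / im ∂_{k+1}:

  H_0: rank C_0 − rank ∂_1 = 6 − 5 = 1, and the invariant factors of ∂_1 are all 1, so H_0 = Z.
  H_1: rank ker ∂_1 − rank ∂_2 = (12 − 5) − 6 = 1, and the invariant factors of ∂_2 are all 1, so H_1 = Z.
  H_2: rank ker ∂_2 − rank ∂_3 = (6 − 6) − 0 = 0, and there is no ∂_3, so H_2 = 0.

(K is a triangulation of the cylinder S^1 x I.)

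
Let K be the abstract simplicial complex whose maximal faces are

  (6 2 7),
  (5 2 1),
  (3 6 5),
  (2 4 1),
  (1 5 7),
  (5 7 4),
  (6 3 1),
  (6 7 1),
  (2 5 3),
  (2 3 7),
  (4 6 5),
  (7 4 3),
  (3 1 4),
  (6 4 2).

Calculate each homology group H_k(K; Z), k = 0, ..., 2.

We work with the vertex ordering 1 < 2 < 3 < 4 < 5 < 6 < 7. The simplices of K, each written with vertices in increasing order, are:

  0-simplices (7): [1], [2], [3], [4], [5], [6], [7]
  1-simplices (21): [1,2], [1,3], [1,4], [1,5], [1,6], [1,7], [2,3], [2,4], [2,5], [2,6], [2,7], [3,4], [3,5], [3,6], [3,7], [4,5], [4,6], [4,7], [5,6], [5,7], [6,7]
  2-simplices (14): [1,2,4], [1,2,5], [1,3,4], [1,3,6], [1,5,7], [1,6,7], [2,3,5], [2,3,7], [2,4,6], [2,6,7], [3,4,7], [3,5,6], [4,5,6], [4,5,7]

Hence C_0 ≅ Z^7, C_1 ≅ Z^21, C_2 ≅ Z^14.

The boundary map ∂_1: C_1 → C_0 sends each edge [p,q] (with p < q) to q − p. For instance
  ∂[1,3] = [3] − [1].
The resulting 7×21 matrix has rank 6, and its Smith normal form has invariant factors (1,1,1,1,1,1).

The boundary map ∂_2: C_2 → C_1 sends each 2-simplex [p,q,r] to [q,r] − [p,r] + [p,q]. For instance
  ∂[1,2,5] = [2,5] − [1,5] + [1,2],
  ∂[1,3,4] = [3,4] − [1,4] + [1,3].
The 21×14 boundary matrix has rank 13 and Smith normal form diag(1,1,1,1,1,1,1,1,1,1,1,1,1).

From H_k ≅ ker(∂_k) / im(∂_{k+1}) we obtain:

  H_0: rank C_0 − rank ∂_1 = 7 − 6 = 1, and the invariant factors of ∂_1 are all 1, so H_0 = Z.
  H_1: rank ker ∂_1 − rank ∂_2 = (21 − 6) − 13 = 2, and the invariant factors of ∂_2 are all 1, so H_1 = Z^2.
  H_2: rank ker ∂_2 − rank ∂_3 = (14 − 13) − 0 = 1, and there is no ∂_3, so H_2 = Z.

As a check, the Euler characteristic is 7 − 21 + 14 = 0, which agrees with 1 − 2 + 1 = 0.

H_0 ≅ Z,  H_1 ≅ Z^2,  H_2 ≅ Z.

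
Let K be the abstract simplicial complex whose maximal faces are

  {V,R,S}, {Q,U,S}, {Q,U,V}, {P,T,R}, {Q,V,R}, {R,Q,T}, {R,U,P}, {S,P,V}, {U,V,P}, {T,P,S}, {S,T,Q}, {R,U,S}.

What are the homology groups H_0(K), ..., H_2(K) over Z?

We work with the vertex ordering P < Q < R < S < T < U < V. The simplices of K, each written with vertices in increasing order, are:

  0-simplices (7): P, Q, R, S, T, U, V
  1-simplices (18): PR, PS, PT, PU, PV, QR, QS, QT, QU, QV, RS, RT, RU, RV, ST, SU, SV, UV
  2-simplices (12): PRT, PRU, PST, PSV, PUV, QRT, QRV, QST, QSU, QUV, RSU, RSV

giving chain groups C_0 ≅ Z^7, C_1 ≅ Z^18, C_2 ≅ Z^12.

∂_1: C_1 → C_0 maps an edge to its endpoints' difference, ∂[p,q] = q − p.
As a 7×18 matrix over Z this has rank 6, with invariant factors (1,1,1,1,1,1).

∂_2: C_2 → C_1 sends each 2-simplex [p,q,r] to [q,r] − [p,r] + [p,q]. For instance
  ∂RSU = SU − RU + RS,
  ∂PRU = RU − PU + PR.
The resulting 18×12 matrix has rank 12, and its Smith normal form has invariant factors (1,1,1,1,1,1,1,1,1,1,1,2).

Computing H_k = (kernel of ∂_k) / (image of ∂_{k+1}):

  H_0: rank C_0 − rank ∂_1 = 7 − 6 = 1, and the invariant factors of ∂_1 are all 1, so H_0 = Z.
  H_1: rank ker ∂_1 − rank ∂_2 = (18 − 6) − 12 = 0, and ∂_2 has invariant factor 2 > 1, so H_1 = Z/2.
  H_2: rank ker ∂_2 − rank ∂_3 = (12 − 12) − 0 = 0, and there is no ∂_3, so H_2 = 0.

As a check, the Euler characteristic is 7 − 18 + 12 = 1, which agrees with 1 − 0 + 0 = 1.

H_0 = Z,  H_1 = Z/2,  H_2 = 0.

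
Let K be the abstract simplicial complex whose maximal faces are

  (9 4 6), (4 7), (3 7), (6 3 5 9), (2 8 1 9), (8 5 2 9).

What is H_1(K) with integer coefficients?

Order the vertices as 1 < 2 < 3 < 4 < 5 < 6 < 7 < 8 < 9. Listing each simplex with vertices in this order, K has dimension 3 with simplices:

  0-simplices (9): [1], [2], [3], [4], [5], [6], [7], [8], [9]
  1-simplices (18): [1,2], [1,8], [1,9], [2,5], [2,8], [2,9], [3,5], [3,6], [3,7], [3,9], [4,6], [4,7], [4,9], [5,6], [5,8], [5,9], [6,9], [8,9]
  2-simplices (12): [1,2,8], [1,2,9], [1,8,9], [2,5,8], [2,5,9], [2,8,9], [3,5,6], [3,5,9], [3,6,9], [4,6,9], [5,6,9], [5,8,9]
  3-simplices (3): [1,2,8,9], [2,5,8,9], [3,5,6,9]

Hence C_0 ≅ Z^9, C_1 ≅ Z^18, C_2 ≅ Z^12, C_3 ≅ Z^3.

Boundary ∂_1: C_1 → C_0 maps an edge to its endpoints' difference, ∂[p,q] = q − p. For instance
  ∂[5,6] = [6] − [5].
The resulting 9×18 matrix has rank 8, and its Smith normal form has invariant factors (1,1,1,1,1,1,1,1).

The boundary map ∂_2: C_2 → C_1 maps a triangle to the signed sum of its edges. For instance
  ∂[3,5,6] = [5,6] − [3,6] + [3,5],
  ∂[3,5,9] = [5,9] − [3,9] + [3,5].
The resulting 18×12 matrix has rank 9, and its Smith normal form has invariant factors (1,1,1,1,1,1,1,1,1).

Boundary ∂_3: C_3 → C_2 sends each 3-simplex σ to the alternating sum Σ_i (−1)^i (σ with its i-th vertex removed). For instance
  ∂[1,2,8,9] = [2,8,9] − [1,8,9] + [1,2,9] − [1,2,8],
  ∂[3,5,6,9] = [5,6,9] − [3,6,9] + [3,5,9] − [3,5,6].
This gives a 12×3 integer matrix of rank 3; reducing to Smith normal form yields diagonal entries (1,1,1).

From H_k ≅ ker(∂_k) / im(∂_{k+1}) we obtain:

  H_1: rank ker ∂_1 − rank ∂_2 = (18 − 8) − 9 = 1, and the invariant factors of ∂_2 are all 1, so H_1 ≅ Z.

H_1 = Z.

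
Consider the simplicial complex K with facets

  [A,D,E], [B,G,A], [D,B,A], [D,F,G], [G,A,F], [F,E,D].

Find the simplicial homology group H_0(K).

H_0 = Z.

We work with the vertex ordering A < B < D < E < F < G. The simplices of K, each written with vertices in increasing order, are:

  0-simplices (6): A, B, D, E, F, G
  1-simplices (12): AB, AD, AE, AF, AG, BD, BG, DE, DF, DG, EF, FG
  2-simplices (6): ABD, ABG, ADE, AFG, DEF, DFG

Hence C_0 ≅ Z^6, C_1 ≅ Z^12, C_2 ≅ Z^6.

Boundary ∂_1: C_1 → C_0 maps an edge to its endpoints' difference, ∂[p,q] = q − p.
This gives a 6×12 integer matrix of rank 5; reducing to Smith normal form yields diagonal entries (1,1,1,1,1).

∂_2: C_2 → C_1 sends each 2-simplex [p,q,r] to [q,r] − [p,r] + [p,q]. For instance
  ∂AFG = FG − AG + AF,
  ∂DFG = FG − DG + DF.
As a 12×6 matrix over Z this has rank 6, with invariant factors (1,1,1,1,1,1).

Reading off H_k = ker ∂_k / im ∂_{k+1}:

  H_0: rank C_0 − rank ∂_1 = 6 − 5 = 1, and the invariant factors of ∂_1 are all 1, so H_0 ≅ Z.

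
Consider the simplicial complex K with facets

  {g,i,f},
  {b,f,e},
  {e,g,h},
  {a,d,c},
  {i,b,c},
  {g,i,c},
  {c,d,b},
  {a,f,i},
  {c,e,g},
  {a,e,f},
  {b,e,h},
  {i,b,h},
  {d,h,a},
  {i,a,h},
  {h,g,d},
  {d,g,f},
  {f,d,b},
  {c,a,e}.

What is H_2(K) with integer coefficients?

Take the total order a < b < c < d < e < f < g < h < i on the vertex set. Then K (dimension 2) consists of the simplices:

  0-simplices (9): a, b, c, d, e, f, g, h, i
  1-simplices (27): ac, ad, ae, af, ah, ai, bc, bd, be, bf, bh, bi, cd, ce, cg, ci, df, dg, dh, ef, eg, eh, fg, fi, gh, gi, hi
  2-simplices (18): acd, ace, adh, aef, afi, ahi, bcd, bci, bdf, bef, beh, bhi, ceg, cgi, dfg, dgh, egh, fgi

Hence C_0 ≅ Z^9, C_1 ≅ Z^27, C_2 ≅ Z^18.

∂_1: C_1 → C_0 sends each edge [p,q] (with p < q) to q − p. For instance
  ∂ef = f − e.
The resulting 9×27 matrix has rank 8, and its Smith normal form has invariant factors (1,1,1,1,1,1,1,1).

Boundary ∂_2: C_2 → C_1 maps a triangle to the signed sum of its edges. For instance
  ∂dfg = fg − dg + df,
  ∂aef = ef − af + ae.
As a 27×18 matrix over Z this has rank 17, with invariant factors (1,1,1,1,1,1,1,1,1,1,1,1,1,1,1,1,1).

Now H_k = ker ∂_k / im ∂_{k+1}, so:

  H_2: rank ker ∂_2 − rank ∂_3 = (18 − 17) − 0 = 1, and there is no ∂_3, so H_2 = Z.

H_2 = Z.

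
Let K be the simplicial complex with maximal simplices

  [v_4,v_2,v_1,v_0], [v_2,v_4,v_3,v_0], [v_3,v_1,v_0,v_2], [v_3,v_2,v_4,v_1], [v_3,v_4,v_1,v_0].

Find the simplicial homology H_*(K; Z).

H_0 = Z,  H_1 = 0,  H_2 = 0,  H_3 = Z.

Order the vertices as v_0 < v_1 < v_2 < v_3 < v_4. Listing each simplex with vertices in this order, K has dimension 3 with simplices:

  0-simplices (5): [v_0], [v_1], [v_2], [v_3], [v_4]
  1-simplices (10): [v_0,v_1], [v_0,v_2], [v_0,v_3], [v_0,v_4], [v_1,v_2], [v_1,v_3], [v_1,v_4], [v_2,v_3], [v_2,v_4], [v_3,v_4]
  2-simplices (10): [v_0,v_1,v_2], [v_0,v_1,v_3], [v_0,v_1,v_4], [v_0,v_2,v_3], [v_0,v_2,v_4], [v_0,v_3,v_4], [v_1,v_2,v_3], [v_1,v_2,v_4], [v_1,v_3,v_4], [v_2,v_3,v_4]
  3-simplices (5): [v_0,v_1,v_2,v_3], [v_0,v_1,v_2,v_4], [v_0,v_1,v_3,v_4], [v_0,v_2,v_3,v_4], [v_1,v_2,v_3,v_4]

so the chain groups are C_0 ≅ Z^5, C_1 ≅ Z^10, C_2 ≅ Z^10, C_3 ≅ Z^5.

Boundary ∂_1: C_1 → C_0 sends each edge [p,q] (with p < q) to q − p. For instance
  ∂[v_0,v_4] = [v_4] − [v_0].
As a 5×10 matrix over Z this has rank 4, with invariant factors (1,1,1,1).

∂_2: C_2 → C_1 sends each 2-simplex [p,q,r] to [q,r] − [p,r] + [p,q]. For instance
  ∂[v_0,v_2,v_4] = [v_2,v_4] − [v_0,v_4] + [v_0,v_2],
  ∂[v_0,v_1,v_2] = [v_1,v_2] − [v_0,v_2] + [v_0,v_1].
The 10×10 boundary matrix has rank 6 and Smith normal form diag(1,1,1,1,1,1).

The boundary map ∂_3: C_3 → C_2 sends each 3-simplex σ to the alternating sum Σ_i (−1)^i (σ with its i-th vertex removed). For instance
  ∂[v_0,v_1,v_2,v_4] = [v_1,v_2,v_4] − [v_0,v_2,v_4] + [v_0,v_1,v_4] − [v_0,v_1,v_2],
  ∂[v_1,v_2,v_3,v_4] = [v_2,v_3,v_4] − [v_1,v_3,v_4] + [v_1,v_2,v_4] − [v_1,v_2,v_3].
This gives a 10×5 integer matrix of rank 4; reducing to Smith normal form yields diagonal entries (1,1,1,1).

Computing H_k = (kernel of ∂_k) / (image of ∂_{k+1}):

  H_0: rank C_0 − rank ∂_1 = 5 − 4 = 1, and the invariant factors of ∂_1 are all 1, so H_0 ≅ Z.
  H_1: rank ker ∂_1 − rank ∂_2 = (10 − 4) − 6 = 0, and the invariant factors of ∂_2 are all 1, so H_1 ≅ 0.
  H_2: rank ker ∂_2 − rank ∂_3 = (10 − 6) − 4 = 0, and the invariant factors of ∂_3 are all 1, so H_2 ≅ 0.
  H_3: rank ker ∂_3 − rank ∂_4 = (5 − 4) − 0 = 1, and there is no ∂_4, so H_3 ≅ Z.

As a check, the Euler characteristic is 5 − 10 + 10 − 5 = 0, which agrees with 1 − 0 + 0 − 1 = 0.
(K is a triangulation of the 3-sphere S^3.)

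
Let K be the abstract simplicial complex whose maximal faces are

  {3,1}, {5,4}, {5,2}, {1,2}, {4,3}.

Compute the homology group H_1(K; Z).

H_1 = Z.

Take the total order 1 < 2 < 3 < 4 < 5 on the vertex set. Then K (dimension 1) consists of the simplices:

  0-simplices (5): [1], [2], [3], [4], [5]
  1-simplices (5): [1,2], [1,3], [2,5], [3,4], [4,5]

giving chain groups C_0 ≅ Z^5, C_1 ≅ Z^5.

The boundary map ∂_1: C_1 → C_0 maps an edge to its endpoints' difference, ∂[p,q] = q − p. For instance
  ∂[1,3] = [3] − [1].
As a 5×5 matrix over Z this has rank 4, with invariant factors (1,1,1,1).

Now H_k = ker ∂_k / im ∂_{k+1}, so:

  H_1: rank ker ∂_1 − rank ∂_2 = (5 − 4) − 0 = 1, and there is no ∂_2, so H_1 ≅ Z.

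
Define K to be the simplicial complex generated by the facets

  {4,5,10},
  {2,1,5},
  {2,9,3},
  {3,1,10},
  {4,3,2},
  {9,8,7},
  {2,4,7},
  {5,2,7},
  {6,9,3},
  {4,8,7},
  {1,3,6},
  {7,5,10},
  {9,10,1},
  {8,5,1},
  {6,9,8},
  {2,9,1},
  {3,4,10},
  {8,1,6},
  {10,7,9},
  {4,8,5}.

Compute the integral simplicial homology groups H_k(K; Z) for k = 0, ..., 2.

Order the vertices as 1 < 2 < 3 < 4 < 5 < 6 < 7 < 8 < 9 < 10. Listing each simplex with vertices in this order, K has dimension 2 with simplices:

  0-simplices (10): [1], [2], [3], [4], [5], [6], [7], [8], [9], [10]
  1-simplices (30): (30 of them)
  2-simplices (20): (20 of them)

Hence C_0 ≅ Z^10, C_1 ≅ Z^30, C_2 ≅ Z^20.

∂_1: C_1 → C_0 maps an edge to its endpoints' difference, ∂[p,q] = q − p.
As a 10×30 matrix over Z this has rank 9, with invariant factors (1,1,1,1,1,1,1,1,1).

Boundary ∂_2: C_2 → C_1 acts by ∂[p,q,r] = [q,r] − [p,r] + [p,q]. For instance
  ∂[5,7,10] = [7,10] − [5,10] + [5,7],
  ∂[1,3,10] = [3,10] − [1,10] + [1,3].
As a 30×20 matrix over Z this has rank 20, with invariant factors (1,1,1,1,1,1,1,1,1,1,1,1,1,1,1,1,1,1,1,2).

Computing H_k = (kernel of ∂_k) / (image of ∂_{k+1}):

  H_0: rank C_0 − rank ∂_1 = 10 − 9 = 1, and the invariant factors of ∂_1 are all 1, so H_0 = Z.
  H_1: rank ker ∂_1 − rank ∂_2 = (30 − 9) − 20 = 1, and ∂_2 has invariant factor 2 > 1, so H_1 = Z × Z/2.
  H_2: rank ker ∂_2 − rank ∂_3 = (20 − 20) − 0 = 0, and there is no ∂_3, so H_2 = 0.

As a check, the Euler characteristic is 10 − 30 + 20 = 0, which agrees with 1 − 1 + 0 = 0.

H_0 = Z,  H_1 = Z × Z/2,  H_2 = 0.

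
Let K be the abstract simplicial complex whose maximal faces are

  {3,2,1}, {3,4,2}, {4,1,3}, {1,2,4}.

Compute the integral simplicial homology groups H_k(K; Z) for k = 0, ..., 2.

We work with the vertex ordering 1 < 2 < 3 < 4. The simplices of K, each written with vertices in increasing order, are:

  0-simplices (4): [1], [2], [3], [4]
  1-simplices (6): [1,2], [1,3], [1,4], [2,3], [2,4], [3,4]
  2-simplices (4): [1,2,3], [1,2,4], [1,3,4], [2,3,4]

so the chain groups are C_0 ≅ Z^4, C_1 ≅ Z^6, C_2 ≅ Z^4.

Boundary ∂_1: C_1 → C_0 sends each edge [p,q] (with p < q) to q − p.
This gives a 4×6 integer matrix of rank 3; reducing to Smith normal form yields diagonal entries (1,1,1).

The boundary map ∂_2: C_2 → C_1 acts by ∂[p,q,r] = [q,r] − [p,r] + [p,q]. For instance
  ∂[1,2,4] = [2,4] − [1,4] + [1,2],
  ∂[1,3,4] = [3,4] − [1,4] + [1,3].
As a 6×4 matrix over Z this has rank 3, with invariant factors (1,1,1).

Reading off H_k = ker ∂_k / im ∂_{k+1}:

  H_0: rank C_0 − rank ∂_1 = 4 − 3 = 1, and the invariant factors of ∂_1 are all 1, so H_0 = Z.
  H_1: rank ker ∂_1 − rank ∂_2 = (6 − 3) − 3 = 0, and the invariant factors of ∂_2 are all 1, so H_1 = 0.
  H_2: rank ker ∂_2 − rank ∂_3 = (4 − 3) − 0 = 1, and there is no ∂_3, so H_2 = Z.

H_0 ≅ Z,  H_1 = 0,  H_2 ≅ Z.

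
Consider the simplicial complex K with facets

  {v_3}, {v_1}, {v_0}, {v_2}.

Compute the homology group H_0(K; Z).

H_0 ≅ Z^4.

Fix the vertex order v_0 < v_1 < v_2 < v_3 and write every simplex with vertices in increasing order. Then dim K = 0 and the simplices of K are:

  0-simplices (4): [v_0], [v_1], [v_2], [v_3]

Hence C_0 ≅ Z^4.

Reading off H_k = ker ∂_k / im ∂_{k+1}:

  H_0: rank C_0 − rank ∂_1 = 4 − 0 = 4, and there is no ∂_1, so H_0 ≅ Z^4.

(K is a triangulation of a set of 4 points.)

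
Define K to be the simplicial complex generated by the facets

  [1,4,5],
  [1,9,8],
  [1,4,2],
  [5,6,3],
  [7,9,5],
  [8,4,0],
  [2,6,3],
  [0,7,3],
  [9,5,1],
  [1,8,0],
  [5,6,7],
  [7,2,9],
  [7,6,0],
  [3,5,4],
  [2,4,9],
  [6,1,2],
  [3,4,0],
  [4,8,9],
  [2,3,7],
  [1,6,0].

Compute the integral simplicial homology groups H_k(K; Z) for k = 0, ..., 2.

H_0 = Z,  H_1 = Z × Z/2,  H_2 = 0.

Fix the vertex order 0 < 1 < 2 < 3 < 4 < 5 < 6 < 7 < 8 < 9 and write every simplex with vertices in increasing order. Then dim K = 2 and the simplices of K are:

  0-simplices (10): [0], [1], [2], [3], [4], [5], [6], [7], [8], [9]
  1-simplices (30): (30 of them)
  2-simplices (20): (20 of them)

so the chain groups are C_0 ≅ Z^10, C_1 ≅ Z^30, C_2 ≅ Z^20.

Boundary ∂_1: C_1 → C_0 is given by ∂[p,q] = [q] − [p].
This gives a 10×30 integer matrix of rank 9; reducing to Smith normal form yields diagonal entries (1,1,1,1,1,1,1,1,1).

The boundary map ∂_2: C_2 → C_1 sends each 2-simplex [p,q,r] to [q,r] − [p,r] + [p,q]. For instance
  ∂[5,6,7] = [6,7] − [5,7] + [5,6],
  ∂[0,4,8] = [4,8] − [0,8] + [0,4].
This gives a 30×20 integer matrix of rank 20; reducing to Smith normal form yields diagonal entries (1,1,1,1,1,1,1,1,1,1,1,1,1,1,1,1,1,1,1,2).

From H_k ≅ ker(∂_k) / im(∂_{k+1}) we obtain:

  H_0: rank C_0 − rank ∂_1 = 10 − 9 = 1, and the invariant factors of ∂_1 are all 1, so H_0 = Z.
  H_1: rank ker ∂_1 − rank ∂_2 = (30 − 9) − 20 = 1, and ∂_2 has invariant factor 2 > 1, so H_1 = Z × Z/2.
  H_2: rank ker ∂_2 − rank ∂_3 = (20 − 20) − 0 = 0, and there is no ∂_3, so H_2 = 0.

As a check, the Euler characteristic is 10 − 30 + 20 = 0, which agrees with 1 − 1 + 0 = 0.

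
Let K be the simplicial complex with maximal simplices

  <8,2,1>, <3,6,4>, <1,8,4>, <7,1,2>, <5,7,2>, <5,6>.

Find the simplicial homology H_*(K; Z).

Take the total order 1 < 2 < 3 < 4 < 5 < 6 < 7 < 8 on the vertex set. Then K (dimension 2) consists of the simplices:

  0-simplices (8): [1], [2], [3], [4], [5], [6], [7], [8]
  1-simplices (13): [1,2], [1,4], [1,7], [1,8], [2,5], [2,7], [2,8], [3,4], [3,6], [4,6], [4,8], [5,6], [5,7]
  2-simplices (5): [1,2,7], [1,2,8], [1,4,8], [2,5,7], [3,4,6]

so the chain groups are C_0 ≅ Z^8, C_1 ≅ Z^13, C_2 ≅ Z^5.

The boundary map ∂_1: C_1 → C_0 maps an edge to its endpoints' difference, ∂[p,q] = q − p.
The resulting 8×13 matrix has rank 7, and its Smith normal form has invariant factors (1,1,1,1,1,1,1).

The boundary map ∂_2: C_2 → C_1 maps a triangle to the signed sum of its edges. For instance
  ∂[3,4,6] = [4,6] − [3,6] + [3,4],
  ∂[1,2,8] = [2,8] − [1,8] + [1,2].
The 13×5 boundary matrix has rank 5 and Smith normal form diag(1,1,1,1,1).

From H_k ≅ ker(∂_k) / im(∂_{k+1}) we obtain:

  H_0: rank C_0 − rank ∂_1 = 8 − 7 = 1, and the invariant factors of ∂_1 are all 1, so H_0 ≅ Z.
  H_1: rank ker ∂_1 − rank ∂_2 = (13 − 7) − 5 = 1, and the invariant factors of ∂_2 are all 1, so H_1 ≅ Z.
  H_2: rank ker ∂_2 − rank ∂_3 = (5 − 5) − 0 = 0, and there is no ∂_3, so H_2 ≅ 0.

As a check, the Euler characteristic is 8 − 13 + 5 = 0, which agrees with 1 − 1 + 0 = 0.

H_0 ≅ Z,  H_1 ≅ Z,  H_2 = 0.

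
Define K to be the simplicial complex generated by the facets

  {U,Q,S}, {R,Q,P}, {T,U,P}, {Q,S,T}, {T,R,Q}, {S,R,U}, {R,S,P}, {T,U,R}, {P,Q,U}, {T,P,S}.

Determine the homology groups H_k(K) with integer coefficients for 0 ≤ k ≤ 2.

Order the vertices as P < Q < R < S < T < U. Listing each simplex with vertices in this order, K has dimension 2 with simplices:

  0-simplices (6): P, Q, R, S, T, U
  1-simplices (15): PQ, PR, PS, PT, PU, QR, QS, QT, QU, RS, RT, RU, ST, SU, TU
  2-simplices (10): PQR, PQU, PRS, PST, PTU, QRT, QST, QSU, RSU, RTU

giving chain groups C_0 ≅ Z^6, C_1 ≅ Z^15, C_2 ≅ Z^10.

The boundary map ∂_1: C_1 → C_0 sends each edge [p,q] (with p < q) to q − p.
As a 6×15 matrix over Z this has rank 5, with invariant factors (1,1,1,1,1).

Boundary ∂_2: C_2 → C_1 maps a triangle to the signed sum of its edges. For instance
  ∂QST = ST − QT + QS,
  ∂QRT = RT − QT + QR.
This gives a 15×10 integer matrix of rank 10; reducing to Smith normal form yields diagonal entries (1,1,1,1,1,1,1,1,1,2).

Computing H_k = (kernel of ∂_k) / (image of ∂_{k+1}):

  H_0: rank C_0 − rank ∂_1 = 6 − 5 = 1, and the invariant factors of ∂_1 are all 1, so H_0 ≅ Z.
  H_1: rank ker ∂_1 − rank ∂_2 = (15 − 5) − 10 = 0, and ∂_2 has invariant factor 2 > 1, so H_1 ≅ Z/2.
  H_2: rank ker ∂_2 − rank ∂_3 = (10 − 10) − 0 = 0, and there is no ∂_3, so H_2 ≅ 0.

As a check, the Euler characteristic is 6 − 15 + 10 = 1, which agrees with 1 − 0 + 0 = 1.

H_0 = Z,  H_1 = Z/2,  H_2 = 0.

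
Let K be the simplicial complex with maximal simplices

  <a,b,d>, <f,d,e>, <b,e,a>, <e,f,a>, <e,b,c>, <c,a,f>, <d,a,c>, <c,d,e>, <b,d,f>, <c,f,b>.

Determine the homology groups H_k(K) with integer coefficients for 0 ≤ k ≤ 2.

H_0 = Z,  H_1 = Z/2,  H_2 = 0.

Order the vertices as a < b < c < d < e < f. Listing each simplex with vertices in this order, K has dimension 2 with simplices:

  0-simplices (6): a, b, c, d, e, f
  1-simplices (15): ab, ac, ad, ae, af, bc, bd, be, bf, cd, ce, cf, de, df, ef
  2-simplices (10): abd, abe, acd, acf, aef, bce, bcf, bdf, cde, def

giving chain groups C_0 ≅ Z^6, C_1 ≅ Z^15, C_2 ≅ Z^10.

Boundary ∂_1: C_1 → C_0 is given by ∂[p,q] = [q] − [p]. For instance
  ∂ce = e − c.
This gives a 6×15 integer matrix of rank 5; reducing to Smith normal form yields diagonal entries (1,1,1,1,1).

The boundary map ∂_2: C_2 → C_1 maps a triangle to the signed sum of its edges. For instance
  ∂cde = de − ce + cd,
  ∂abd = bd − ad + ab.
This gives a 15×10 integer matrix of rank 10; reducing to Smith normal form yields diagonal entries (1,1,1,1,1,1,1,1,1,2).

Reading off H_k = ker ∂_k / im ∂_{k+1}:

  H_0: rank C_0 − rank ∂_1 = 6 − 5 = 1, and the invariant factors of ∂_1 are all 1, so H_0 = Z.
  H_1: rank ker ∂_1 − rank ∂_2 = (15 − 5) − 10 = 0, and ∂_2 has invariant factor 2 > 1, so H_1 = Z/2.
  H_2: rank ker ∂_2 − rank ∂_3 = (10 − 10) − 0 = 0, and there is no ∂_3, so H_2 = 0.

(K is a triangulation of the real projective plane RP^2.)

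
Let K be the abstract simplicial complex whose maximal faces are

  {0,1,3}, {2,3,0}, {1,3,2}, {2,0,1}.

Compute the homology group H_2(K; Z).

K has 4 vertices, 6 edges, 4 triangles.
rank ∂_2 = 3, rank ∂_3 = 0 ⇒ b_2 = 4 − 3 − 0 = 1. So H_2 = Z.

H_2 = Z.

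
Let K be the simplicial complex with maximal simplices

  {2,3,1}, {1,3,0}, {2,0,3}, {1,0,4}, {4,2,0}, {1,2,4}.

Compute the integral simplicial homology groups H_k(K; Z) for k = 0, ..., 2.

H_0 ≅ Z,  H_1 = 0,  H_2 ≅ Z.

We work with the vertex ordering 0 < 1 < 2 < 3 < 4. The simplices of K, each written with vertices in increasing order, are:

  0-simplices (5): [0], [1], [2], [3], [4]
  1-simplices (9): [0,1], [0,2], [0,3], [0,4], [1,2], [1,3], [1,4], [2,3], [2,4]
  2-simplices (6): [0,1,3], [0,1,4], [0,2,3], [0,2,4], [1,2,3], [1,2,4]

Hence C_0 ≅ Z^5, C_1 ≅ Z^9, C_2 ≅ Z^6.

∂_1: C_1 → C_0 sends each edge [p,q] (with p < q) to q − p. For instance
  ∂[2,3] = [3] − [2].
The resulting 5×9 matrix has rank 4, and its Smith normal form has invariant factors (1,1,1,1).

The boundary map ∂_2: C_2 → C_1 sends each 2-simplex [p,q,r] to [q,r] − [p,r] + [p,q]. For instance
  ∂[0,1,4] = [1,4] − [0,4] + [0,1],
  ∂[0,1,3] = [1,3] − [0,3] + [0,1].
As a 9×6 matrix over Z this has rank 5, with invariant factors (1,1,1,1,1).

Reading off H_k = ker ∂_k / im ∂_{k+1}:

  H_0: rank C_0 − rank ∂_1 = 5 − 4 = 1, and the invariant factors of ∂_1 are all 1, so H_0 ≅ Z.
  H_1: rank ker ∂_1 − rank ∂_2 = (9 − 4) − 5 = 0, and the invariant factors of ∂_2 are all 1, so H_1 ≅ 0.
  H_2: rank ker ∂_2 − rank ∂_3 = (6 − 5) − 0 = 1, and there is no ∂_3, so H_2 ≅ Z.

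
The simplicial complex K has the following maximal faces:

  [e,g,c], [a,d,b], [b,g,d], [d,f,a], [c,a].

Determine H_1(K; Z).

H_1 = Z.

Fix the vertex order a < b < c < d < e < f < g and write every simplex with vertices in increasing order. Then dim K = 2 and the simplices of K are:

  0-simplices (7): a, b, c, d, e, f, g
  1-simplices (11): ab, ac, ad, af, bd, bg, ce, cg, df, dg, eg
  2-simplices (4): abd, adf, bdg, ceg

giving chain groups C_0 ≅ Z^7, C_1 ≅ Z^11, C_2 ≅ Z^4.

Boundary ∂_1: C_1 → C_0 maps an edge to its endpoints' difference, ∂[p,q] = q − p.
As a 7×11 matrix over Z this has rank 6, with invariant factors (1,1,1,1,1,1).

The boundary map ∂_2: C_2 → C_1 sends each 2-simplex [p,q,r] to [q,r] − [p,r] + [p,q]. For instance
  ∂abd = bd − ad + ab,
  ∂bdg = dg − bg + bd.
This gives a 11×4 integer matrix of rank 4; reducing to Smith normal form yields diagonal entries (1,1,1,1).

Reading off H_k = ker ∂_k / im ∂_{k+1}:

  H_1: rank ker ∂_1 − rank ∂_2 = (11 − 6) − 4 = 1, and the invariant factors of ∂_2 are all 1, so H_1 ≅ Z.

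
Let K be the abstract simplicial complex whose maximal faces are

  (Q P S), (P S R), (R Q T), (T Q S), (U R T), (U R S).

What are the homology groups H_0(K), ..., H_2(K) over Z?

H_0 = Z,  H_1 = Z,  H_2 = 0.

Fix the vertex order P < Q < R < S < T < U and write every simplex with vertices in increasing order. Then dim K = 2 and the simplices of K are:

  0-simplices (6): P, Q, R, S, T, U
  1-simplices (12): PQ, PR, PS, QR, QS, QT, RS, RT, RU, ST, SU, TU
  2-simplices (6): PQS, PRS, QRT, QST, RSU, RTU

Hence C_0 ≅ Z^6, C_1 ≅ Z^12, C_2 ≅ Z^6.

∂_1: C_1 → C_0 maps an edge to its endpoints' difference, ∂[p,q] = q − p. For instance
  ∂PS = S − P.
The 6×12 boundary matrix has rank 5 and Smith normal form diag(1,1,1,1,1).

Boundary ∂_2: C_2 → C_1 acts by ∂[p,q,r] = [q,r] − [p,r] + [p,q]. For instance
  ∂QRT = RT − QT + QR,
  ∂RSU = SU − RU + RS.
This gives a 12×6 integer matrix of rank 6; reducing to Smith normal form yields diagonal entries (1,1,1,1,1,1).

Now H_k = ker ∂_k / im ∂_{k+1}, so:

  H_0: rank C_0 − rank ∂_1 = 6 − 5 = 1, and the invariant factors of ∂_1 are all 1, so H_0 = Z.
  H_1: rank ker ∂_1 − rank ∂_2 = (12 − 5) − 6 = 1, and the invariant factors of ∂_2 are all 1, so H_1 = Z.
  H_2: rank ker ∂_2 − rank ∂_3 = (6 − 6) − 0 = 0, and there is no ∂_3, so H_2 = 0.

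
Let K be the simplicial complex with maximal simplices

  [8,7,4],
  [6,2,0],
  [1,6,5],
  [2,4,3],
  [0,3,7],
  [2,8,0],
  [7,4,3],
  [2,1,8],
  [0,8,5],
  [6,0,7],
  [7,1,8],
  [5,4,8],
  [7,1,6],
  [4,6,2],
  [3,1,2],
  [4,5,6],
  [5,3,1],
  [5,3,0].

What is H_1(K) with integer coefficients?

H_1 = Z^2.

Take the total order 0 < 1 < 2 < 3 < 4 < 5 < 6 < 7 < 8 on the vertex set. Then K (dimension 2) consists of the simplices:

  0-simplices (9): [0], [1], [2], [3], [4], [5], [6], [7], [8]
  1-simplices (27): (27 of them)
  2-simplices (18): [0,2,6], [0,2,8], [0,3,5], [0,3,7], [0,5,8], [0,6,7], [1,2,3], [1,2,8], [1,3,5], [1,5,6], [1,6,7], [1,7,8], [2,3,4], [2,4,6], [3,4,7], [4,5,6], [4,5,8], [4,7,8]

so the chain groups are C_0 ≅ Z^9, C_1 ≅ Z^27, C_2 ≅ Z^18.

The boundary map ∂_1: C_1 → C_0 maps an edge to its endpoints' difference, ∂[p,q] = q − p.
The resulting 9×27 matrix has rank 8, and its Smith normal form has invariant factors (1,1,1,1,1,1,1,1).

The boundary map ∂_2: C_2 → C_1 sends each 2-simplex [p,q,r] to [q,r] − [p,r] + [p,q]. For instance
  ∂[4,5,6] = [5,6] − [4,6] + [4,5],
  ∂[1,5,6] = [5,6] − [1,6] + [1,5].
The resulting 27×18 matrix has rank 17, and its Smith normal form has invariant factors (1,1,1,1,1,1,1,1,1,1,1,1,1,1,1,1,1).

From H_k ≅ ker(∂_k) / im(∂_{k+1}) we obtain:

  H_1: rank ker ∂_1 − rank ∂_2 = (27 − 8) − 17 = 2, and the invariant factors of ∂_2 are all 1, so H_1 = Z^2.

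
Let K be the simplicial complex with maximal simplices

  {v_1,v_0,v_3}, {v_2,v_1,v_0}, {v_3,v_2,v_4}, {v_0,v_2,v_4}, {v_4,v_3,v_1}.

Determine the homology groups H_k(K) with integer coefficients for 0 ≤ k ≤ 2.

H_0 ≅ Z,  H_1 ≅ Z,  H_2 = 0.

Take the total order v_0 < v_1 < v_2 < v_3 < v_4 on the vertex set. Then K (dimension 2) consists of the simplices:

  0-simplices (5): [v_0], [v_1], [v_2], [v_3], [v_4]
  1-simplices (10): [v_0,v_1], [v_0,v_2], [v_0,v_3], [v_0,v_4], [v_1,v_2], [v_1,v_3], [v_1,v_4], [v_2,v_3], [v_2,v_4], [v_3,v_4]
  2-simplices (5): [v_0,v_1,v_2], [v_0,v_1,v_3], [v_0,v_2,v_4], [v_1,v_3,v_4], [v_2,v_3,v_4]

so the chain groups are C_0 ≅ Z^5, C_1 ≅ Z^10, C_2 ≅ Z^5.

The boundary map ∂_1: C_1 → C_0 is given by ∂[p,q] = [q] − [p].
The resulting 5×10 matrix has rank 4, and its Smith normal form has invariant factors (1,1,1,1).

The boundary map ∂_2: C_2 → C_1 sends each 2-simplex [p,q,r] to [q,r] − [p,r] + [p,q]. For instance
  ∂[v_0,v_1,v_2] = [v_1,v_2] − [v_0,v_2] + [v_0,v_1],
  ∂[v_0,v_1,v_3] = [v_1,v_3] − [v_0,v_3] + [v_0,v_1].
The 10×5 boundary matrix has rank 5 and Smith normal form diag(1,1,1,1,1).

From H_k ≅ ker(∂_k) / im(∂_{k+1}) we obtain:

  H_0: rank C_0 − rank ∂_1 = 5 − 4 = 1, and the invariant factors of ∂_1 are all 1, so H_0 = Z.
  H_1: rank ker ∂_1 − rank ∂_2 = (10 − 4) − 5 = 1, and the invariant factors of ∂_2 are all 1, so H_1 = Z.
  H_2: rank ker ∂_2 − rank ∂_3 = (5 − 5) − 0 = 0, and there is no ∂_3, so H_2 = 0.

(K is a triangulation of the Möbius band.)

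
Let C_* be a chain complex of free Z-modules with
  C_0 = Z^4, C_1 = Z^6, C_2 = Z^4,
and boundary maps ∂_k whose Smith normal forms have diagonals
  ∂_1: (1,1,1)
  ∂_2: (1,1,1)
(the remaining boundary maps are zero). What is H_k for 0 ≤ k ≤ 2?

H_0: b_0 = 4 − 0 − 3 = 1; torsion from ∂_1 factors > 1: none. So H_0 ≅ Z.
H_1: b_1 = 6 − 3 − 3 = 0; torsion from ∂_2 factors > 1: none. So H_1 ≅ 0.
H_2: b_2 = 4 − 3 − 0 = 1; torsion from ∂_3 factors > 1: none. So H_2 ≅ Z.

H_0 ≅ Z,  H_1 = 0,  H_2 ≅ Z.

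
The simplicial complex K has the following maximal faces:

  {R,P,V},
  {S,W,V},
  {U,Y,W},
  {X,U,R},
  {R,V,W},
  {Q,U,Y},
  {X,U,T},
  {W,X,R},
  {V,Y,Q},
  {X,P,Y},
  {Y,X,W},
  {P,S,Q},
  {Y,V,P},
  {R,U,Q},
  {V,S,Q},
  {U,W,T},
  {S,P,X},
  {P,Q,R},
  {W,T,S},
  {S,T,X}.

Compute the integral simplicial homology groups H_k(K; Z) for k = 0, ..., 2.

H_0 = Z,  H_1 = Z ⊕ Z/2Z,  H_2 = 0.

Take the total order P < Q < R < S < T < U < V < W < X < Y on the vertex set. Then K (dimension 2) consists of the simplices:

  0-simplices (10): P, Q, R, S, T, U, V, W, X, Y
  1-simplices (30): PQ, PR, PS, PV, PX, PY, QR, QS, QU, QV, QY, RU, RV, RW, RX, ST, SV, SW, SX, TU, TW, TX, UW, UX, UY, VW, VY, WX, WY, XY
  2-simplices (20): PQR, PQS, PRV, PSX, PVY, PXY, QRU, QSV, QUY, QVY, RUX, RVW, RWX, STW, STX, SVW, TUW, TUX, UWY, WXY

Hence C_0 ≅ Z^10, C_1 ≅ Z^30, C_2 ≅ Z^20.

∂_1: C_1 → C_0 is given by ∂[p,q] = [q] − [p]. For instance
  ∂RV = V − R.
The 10×30 boundary matrix has rank 9 and Smith normal form diag(1,1,1,1,1,1,1,1,1).

Boundary ∂_2: C_2 → C_1 acts by ∂[p,q,r] = [q,r] − [p,r] + [p,q]. For instance
  ∂QSV = SV − QV + QS,
  ∂SVW = VW − SW + SV.
The resulting 30×20 matrix has rank 20, and its Smith normal form has invariant factors (1,1,1,1,1,1,1,1,1,1,1,1,1,1,1,1,1,1,1,2).

Now H_k = ker ∂_k / im ∂_{k+1}, so:

  H_0: rank C_0 − rank ∂_1 = 10 − 9 = 1, and the invariant factors of ∂_1 are all 1, so H_0 = Z.
  H_1: rank ker ∂_1 − rank ∂_2 = (30 − 9) − 20 = 1, and ∂_2 has invariant factor 2 > 1, so H_1 = Z ⊕ Z/2Z.
  H_2: rank ker ∂_2 − rank ∂_3 = (20 − 20) − 0 = 0, and there is no ∂_3, so H_2 = 0.

(K is a triangulation of the Klein bottle.)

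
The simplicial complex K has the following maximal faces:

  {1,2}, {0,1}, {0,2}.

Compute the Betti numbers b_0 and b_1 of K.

b_0 = 1, b_1 = 1.

Fix the vertex order 0 < 1 < 2 and write every simplex with vertices in increasing order. Then dim K = 1 and the simplices of K are:

  0-simplices (3): [0], [1], [2]
  1-simplices (3): [0,1], [0,2], [1,2]

giving chain groups C_0 ≅ Z^3, C_1 ≅ Z^3.

The boundary map ∂_1: C_1 → C_0 sends each edge [p,q] (with p < q) to q − p. For instance
  ∂[1,2] = [2] − [1].
As a 3×3 matrix over Z this has rank 2, with invariant factors (1,1).

From H_k ≅ ker(∂_k) / im(∂_{k+1}) we obtain:

  H_0: rank C_0 − rank ∂_1 = 3 − 2 = 1, and the invariant factors of ∂_1 are all 1, so H_0 = Z.
  H_1: rank ker ∂_1 − rank ∂_2 = (3 − 2) − 0 = 1, and there is no ∂_2, so H_1 = Z.

Hence the Betti numbers are b_0 = 1, b_1 = 1.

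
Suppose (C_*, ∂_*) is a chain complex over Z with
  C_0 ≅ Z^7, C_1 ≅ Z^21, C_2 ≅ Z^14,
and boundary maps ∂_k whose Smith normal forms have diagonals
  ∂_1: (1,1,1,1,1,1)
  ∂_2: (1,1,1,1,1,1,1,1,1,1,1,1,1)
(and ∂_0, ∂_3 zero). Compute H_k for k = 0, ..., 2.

H_0: b_0 = 7 − 0 − 6 = 1; torsion from ∂_1 factors > 1: none. So H_0 ≅ Z.
H_1: b_1 = 21 − 6 − 13 = 2; torsion from ∂_2 factors > 1: none. So H_1 ≅ Z^2.
H_2: b_2 = 14 − 13 − 0 = 1; torsion from ∂_3 factors > 1: none. So H_2 ≅ Z.

H_0 ≅ Z,  H_1 ≅ Z^2,  H_2 ≅ Z.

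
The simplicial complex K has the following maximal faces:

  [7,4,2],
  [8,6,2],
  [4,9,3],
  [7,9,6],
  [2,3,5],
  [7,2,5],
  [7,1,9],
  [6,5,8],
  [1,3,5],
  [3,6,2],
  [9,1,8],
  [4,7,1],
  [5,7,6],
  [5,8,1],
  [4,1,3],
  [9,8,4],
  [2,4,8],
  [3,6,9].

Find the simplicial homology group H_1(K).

Fix the vertex order 1 < 2 < 3 < 4 < 5 < 6 < 7 < 8 < 9 and write every simplex with vertices in increasing order. Then dim K = 2 and the simplices of K are:

  0-simplices (9): [1], [2], [3], [4], [5], [6], [7], [8], [9]
  1-simplices (27): (27 of them)
  2-simplices (18): [1,3,4], [1,3,5], [1,4,7], [1,5,8], [1,7,9], [1,8,9], [2,3,5], [2,3,6], [2,4,7], [2,4,8], [2,5,7], [2,6,8], [3,4,9], [3,6,9], [4,8,9], [5,6,7], [5,6,8], [6,7,9]

so the chain groups are C_0 ≅ Z^9, C_1 ≅ Z^27, C_2 ≅ Z^18.

The boundary map ∂_1: C_1 → C_0 is given by ∂[p,q] = [q] − [p]. For instance
  ∂[5,8] = [8] − [5].
This gives a 9×27 integer matrix of rank 8; reducing to Smith normal form yields diagonal entries (1,1,1,1,1,1,1,1).

∂_2: C_2 → C_1 sends each 2-simplex [p,q,r] to [q,r] − [p,r] + [p,q]. For instance
  ∂[1,8,9] = [8,9] − [1,9] + [1,8],
  ∂[1,3,4] = [3,4] − [1,4] + [1,3].
As a 27×18 matrix over Z this has rank 18, with invariant factors (1,1,1,1,1,1,1,1,1,1,1,1,1,1,1,1,1,2).

Computing H_k = (kernel of ∂_k) / (image of ∂_{k+1}):

  H_1: rank ker ∂_1 − rank ∂_2 = (27 − 8) − 18 = 1, and ∂_2 has invariant factor 2 > 1, so H_1 ≅ Z ⊕ Z/2.

H_1 = Z ⊕ Z/2.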